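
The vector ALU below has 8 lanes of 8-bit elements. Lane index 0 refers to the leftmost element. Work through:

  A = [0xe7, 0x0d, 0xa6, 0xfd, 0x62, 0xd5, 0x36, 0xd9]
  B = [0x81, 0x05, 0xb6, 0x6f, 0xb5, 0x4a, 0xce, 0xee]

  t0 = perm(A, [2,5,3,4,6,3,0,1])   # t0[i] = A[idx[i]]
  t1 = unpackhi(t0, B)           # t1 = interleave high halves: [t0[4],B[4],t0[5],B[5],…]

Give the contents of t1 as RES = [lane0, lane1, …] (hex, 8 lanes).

  t0: a6 d5 fd 62 36 fd e7 0d
  t1: 36 b5 fd 4a e7 ce 0d ee

RES = [ 0x36  0xb5  0xfd  0x4a  0xe7  0xce  0x0d  0xee ]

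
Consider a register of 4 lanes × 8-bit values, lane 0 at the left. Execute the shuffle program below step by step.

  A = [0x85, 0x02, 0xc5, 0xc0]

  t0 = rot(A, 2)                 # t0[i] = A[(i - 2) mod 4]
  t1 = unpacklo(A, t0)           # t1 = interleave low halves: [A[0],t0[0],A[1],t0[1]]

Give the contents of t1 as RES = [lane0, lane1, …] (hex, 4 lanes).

RES = [ 0x85  0xc5  0x02  0xc0 ]

  t0: c5 c0 85 02
  t1: 85 c5 02 c0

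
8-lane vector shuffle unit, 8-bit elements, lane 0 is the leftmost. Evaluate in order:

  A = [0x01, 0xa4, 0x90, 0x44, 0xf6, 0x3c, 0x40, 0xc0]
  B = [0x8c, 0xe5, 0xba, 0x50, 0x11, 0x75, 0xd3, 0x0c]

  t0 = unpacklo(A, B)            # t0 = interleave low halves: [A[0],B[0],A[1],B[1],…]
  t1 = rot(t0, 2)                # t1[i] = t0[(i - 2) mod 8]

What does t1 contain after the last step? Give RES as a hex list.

  t0: 01 8c a4 e5 90 ba 44 50
  t1: 44 50 01 8c a4 e5 90 ba

RES = [ 0x44  0x50  0x01  0x8c  0xa4  0xe5  0x90  0xba ]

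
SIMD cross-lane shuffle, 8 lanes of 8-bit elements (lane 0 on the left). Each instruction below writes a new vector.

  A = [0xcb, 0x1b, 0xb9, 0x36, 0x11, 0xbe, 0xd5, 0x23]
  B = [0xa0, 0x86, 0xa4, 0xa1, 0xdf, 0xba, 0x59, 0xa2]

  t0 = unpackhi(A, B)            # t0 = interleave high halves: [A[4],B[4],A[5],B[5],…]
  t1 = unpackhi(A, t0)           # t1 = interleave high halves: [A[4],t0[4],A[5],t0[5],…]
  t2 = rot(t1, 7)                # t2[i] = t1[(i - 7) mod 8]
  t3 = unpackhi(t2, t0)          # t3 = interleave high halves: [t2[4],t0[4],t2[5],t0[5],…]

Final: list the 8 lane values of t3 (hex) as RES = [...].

RES = [0x23, 0xd5, 0x23, 0x59, 0xa2, 0x23, 0x11, 0xa2]

→ t0 |11|df|be|ba|d5|59|23|a2|
→ t1 |11|d5|be|59|d5|23|23|a2|
→ t2 |d5|be|59|d5|23|23|a2|11|
→ t3 |23|d5|23|59|a2|23|11|a2|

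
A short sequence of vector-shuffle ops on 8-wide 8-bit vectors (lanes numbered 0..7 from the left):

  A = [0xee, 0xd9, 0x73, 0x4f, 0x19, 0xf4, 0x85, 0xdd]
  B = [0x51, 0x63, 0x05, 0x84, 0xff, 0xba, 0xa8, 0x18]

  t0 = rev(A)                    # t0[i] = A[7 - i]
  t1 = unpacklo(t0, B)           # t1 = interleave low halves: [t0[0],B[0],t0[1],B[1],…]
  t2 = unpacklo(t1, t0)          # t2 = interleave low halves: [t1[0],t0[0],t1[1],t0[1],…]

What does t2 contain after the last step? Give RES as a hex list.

  t0: dd 85 f4 19 4f 73 d9 ee
  t1: dd 51 85 63 f4 05 19 84
  t2: dd dd 51 85 85 f4 63 19

RES = [ 0xdd  0xdd  0x51  0x85  0x85  0xf4  0x63  0x19 ]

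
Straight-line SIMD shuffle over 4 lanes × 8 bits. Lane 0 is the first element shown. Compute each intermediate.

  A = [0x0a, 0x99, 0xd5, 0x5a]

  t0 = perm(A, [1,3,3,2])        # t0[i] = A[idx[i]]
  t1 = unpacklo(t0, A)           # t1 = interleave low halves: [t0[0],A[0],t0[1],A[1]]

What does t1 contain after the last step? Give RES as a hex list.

RES = [ 0x99  0x0a  0x5a  0x99 ]

→ t0 |99|5a|5a|d5|
→ t1 |99|0a|5a|99|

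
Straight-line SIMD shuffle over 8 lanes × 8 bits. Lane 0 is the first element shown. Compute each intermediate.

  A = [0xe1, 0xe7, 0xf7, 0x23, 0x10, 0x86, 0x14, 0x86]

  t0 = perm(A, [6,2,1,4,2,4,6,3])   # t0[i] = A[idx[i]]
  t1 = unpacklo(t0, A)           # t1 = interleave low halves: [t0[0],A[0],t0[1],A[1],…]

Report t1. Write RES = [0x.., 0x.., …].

RES = [ 0x14  0xe1  0xf7  0xe7  0xe7  0xf7  0x10  0x23 ]

  t0: 14 f7 e7 10 f7 10 14 23
  t1: 14 e1 f7 e7 e7 f7 10 23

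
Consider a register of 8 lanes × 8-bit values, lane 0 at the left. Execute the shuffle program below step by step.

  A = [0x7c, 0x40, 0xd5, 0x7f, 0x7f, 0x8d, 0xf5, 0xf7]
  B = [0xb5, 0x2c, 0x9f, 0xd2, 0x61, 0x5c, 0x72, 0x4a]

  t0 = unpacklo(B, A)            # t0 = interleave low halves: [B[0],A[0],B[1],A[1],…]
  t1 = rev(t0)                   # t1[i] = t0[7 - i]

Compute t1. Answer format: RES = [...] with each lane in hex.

  t0: b5 7c 2c 40 9f d5 d2 7f
  t1: 7f d2 d5 9f 40 2c 7c b5

RES = [ 0x7f  0xd2  0xd5  0x9f  0x40  0x2c  0x7c  0xb5 ]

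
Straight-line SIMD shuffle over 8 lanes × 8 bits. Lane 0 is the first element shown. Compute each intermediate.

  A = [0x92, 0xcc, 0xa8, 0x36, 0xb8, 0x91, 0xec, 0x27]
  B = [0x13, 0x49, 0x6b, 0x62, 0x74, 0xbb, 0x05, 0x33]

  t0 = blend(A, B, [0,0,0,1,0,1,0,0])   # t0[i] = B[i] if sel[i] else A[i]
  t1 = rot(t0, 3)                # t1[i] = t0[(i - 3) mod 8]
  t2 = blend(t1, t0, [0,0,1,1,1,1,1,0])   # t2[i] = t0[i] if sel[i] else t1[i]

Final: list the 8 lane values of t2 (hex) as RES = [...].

RES = [0xbb, 0xec, 0xa8, 0x62, 0xb8, 0xbb, 0xec, 0xb8]

→ t0 |92|cc|a8|62|b8|bb|ec|27|
→ t1 |bb|ec|27|92|cc|a8|62|b8|
→ t2 |bb|ec|a8|62|b8|bb|ec|b8|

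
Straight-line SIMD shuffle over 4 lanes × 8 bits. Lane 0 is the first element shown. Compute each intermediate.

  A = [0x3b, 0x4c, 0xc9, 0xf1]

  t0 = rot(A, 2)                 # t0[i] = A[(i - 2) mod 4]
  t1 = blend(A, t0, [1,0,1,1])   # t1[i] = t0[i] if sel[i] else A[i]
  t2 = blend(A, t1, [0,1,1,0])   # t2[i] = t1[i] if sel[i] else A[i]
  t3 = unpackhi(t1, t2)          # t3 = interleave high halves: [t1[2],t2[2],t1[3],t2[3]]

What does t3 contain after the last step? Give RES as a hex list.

t0 = [0xc9, 0xf1, 0x3b, 0x4c]
t1 = [0xc9, 0x4c, 0x3b, 0x4c]
t2 = [0x3b, 0x4c, 0x3b, 0xf1]
t3 = [0x3b, 0x3b, 0x4c, 0xf1]

RES = [0x3b, 0x3b, 0x4c, 0xf1]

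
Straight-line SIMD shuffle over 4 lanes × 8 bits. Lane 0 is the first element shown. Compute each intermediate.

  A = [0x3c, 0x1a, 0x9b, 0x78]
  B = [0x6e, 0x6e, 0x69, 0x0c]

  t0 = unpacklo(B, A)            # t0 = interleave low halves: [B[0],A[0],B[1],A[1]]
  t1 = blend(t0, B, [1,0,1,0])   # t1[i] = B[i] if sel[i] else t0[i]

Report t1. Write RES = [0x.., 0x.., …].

RES = [ 0x6e  0x3c  0x69  0x1a ]

→ t0 |6e|3c|6e|1a|
→ t1 |6e|3c|69|1a|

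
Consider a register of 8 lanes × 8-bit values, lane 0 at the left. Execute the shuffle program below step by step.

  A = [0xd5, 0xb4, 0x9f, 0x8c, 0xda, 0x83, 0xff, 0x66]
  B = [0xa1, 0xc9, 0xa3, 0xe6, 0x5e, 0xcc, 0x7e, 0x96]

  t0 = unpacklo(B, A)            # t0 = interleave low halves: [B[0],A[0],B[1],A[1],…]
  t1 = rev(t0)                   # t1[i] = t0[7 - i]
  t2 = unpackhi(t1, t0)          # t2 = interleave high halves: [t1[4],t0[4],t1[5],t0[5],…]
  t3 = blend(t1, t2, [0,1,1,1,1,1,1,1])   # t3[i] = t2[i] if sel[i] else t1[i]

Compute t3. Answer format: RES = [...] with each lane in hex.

RES = [0x8c, 0xa3, 0xc9, 0x9f, 0xd5, 0xe6, 0xa1, 0x8c]

  t0: a1 d5 c9 b4 a3 9f e6 8c
  t1: 8c e6 9f a3 b4 c9 d5 a1
  t2: b4 a3 c9 9f d5 e6 a1 8c
  t3: 8c a3 c9 9f d5 e6 a1 8c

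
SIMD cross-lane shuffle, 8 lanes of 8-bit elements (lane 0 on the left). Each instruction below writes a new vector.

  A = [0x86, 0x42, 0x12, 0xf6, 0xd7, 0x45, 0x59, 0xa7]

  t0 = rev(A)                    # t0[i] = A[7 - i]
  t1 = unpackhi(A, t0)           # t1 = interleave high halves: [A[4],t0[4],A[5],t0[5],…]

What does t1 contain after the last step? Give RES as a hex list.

  t0: a7 59 45 d7 f6 12 42 86
  t1: d7 f6 45 12 59 42 a7 86

RES = [ 0xd7  0xf6  0x45  0x12  0x59  0x42  0xa7  0x86 ]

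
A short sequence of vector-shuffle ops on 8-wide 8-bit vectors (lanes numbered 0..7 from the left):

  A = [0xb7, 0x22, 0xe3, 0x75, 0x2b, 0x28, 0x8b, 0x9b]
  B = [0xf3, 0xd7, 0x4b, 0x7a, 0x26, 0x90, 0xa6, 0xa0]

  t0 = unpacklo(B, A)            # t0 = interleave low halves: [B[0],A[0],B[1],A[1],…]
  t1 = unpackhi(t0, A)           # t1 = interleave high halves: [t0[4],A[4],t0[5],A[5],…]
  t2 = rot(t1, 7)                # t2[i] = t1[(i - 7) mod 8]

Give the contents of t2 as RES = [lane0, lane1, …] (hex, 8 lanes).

  t0: f3 b7 d7 22 4b e3 7a 75
  t1: 4b 2b e3 28 7a 8b 75 9b
  t2: 2b e3 28 7a 8b 75 9b 4b

RES = [ 0x2b  0xe3  0x28  0x7a  0x8b  0x75  0x9b  0x4b ]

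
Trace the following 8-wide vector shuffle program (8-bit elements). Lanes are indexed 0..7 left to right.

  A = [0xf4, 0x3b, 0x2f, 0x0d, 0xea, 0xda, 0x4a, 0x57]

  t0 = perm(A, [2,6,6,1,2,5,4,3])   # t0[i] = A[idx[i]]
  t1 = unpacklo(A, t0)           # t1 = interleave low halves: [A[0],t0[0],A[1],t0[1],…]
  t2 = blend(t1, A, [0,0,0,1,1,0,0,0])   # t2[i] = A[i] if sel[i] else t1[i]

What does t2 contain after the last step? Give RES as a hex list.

RES = [ 0xf4  0x2f  0x3b  0x0d  0xea  0x4a  0x0d  0x3b ]

t0 = [0x2f, 0x4a, 0x4a, 0x3b, 0x2f, 0xda, 0xea, 0x0d]
t1 = [0xf4, 0x2f, 0x3b, 0x4a, 0x2f, 0x4a, 0x0d, 0x3b]
t2 = [0xf4, 0x2f, 0x3b, 0x0d, 0xea, 0x4a, 0x0d, 0x3b]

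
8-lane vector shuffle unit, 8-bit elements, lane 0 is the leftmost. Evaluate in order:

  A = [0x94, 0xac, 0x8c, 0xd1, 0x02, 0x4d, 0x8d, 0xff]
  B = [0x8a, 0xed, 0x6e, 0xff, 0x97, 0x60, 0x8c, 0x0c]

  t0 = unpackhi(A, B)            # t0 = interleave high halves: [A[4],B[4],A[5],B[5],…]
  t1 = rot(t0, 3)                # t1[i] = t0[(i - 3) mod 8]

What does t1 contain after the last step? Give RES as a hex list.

RES = [ 0x8c  0xff  0x0c  0x02  0x97  0x4d  0x60  0x8d ]

→ t0 |02|97|4d|60|8d|8c|ff|0c|
→ t1 |8c|ff|0c|02|97|4d|60|8d|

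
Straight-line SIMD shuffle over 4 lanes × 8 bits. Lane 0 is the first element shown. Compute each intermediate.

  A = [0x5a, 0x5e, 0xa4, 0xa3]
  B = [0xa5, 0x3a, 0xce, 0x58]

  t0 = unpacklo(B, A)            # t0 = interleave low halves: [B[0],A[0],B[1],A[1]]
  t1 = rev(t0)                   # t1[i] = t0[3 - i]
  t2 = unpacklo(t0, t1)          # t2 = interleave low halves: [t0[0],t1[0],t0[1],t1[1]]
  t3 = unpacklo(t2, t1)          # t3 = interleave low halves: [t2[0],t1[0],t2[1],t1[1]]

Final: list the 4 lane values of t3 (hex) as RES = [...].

RES = [ 0xa5  0x5e  0x5e  0x3a ]

→ t0 |a5|5a|3a|5e|
→ t1 |5e|3a|5a|a5|
→ t2 |a5|5e|5a|3a|
→ t3 |a5|5e|5e|3a|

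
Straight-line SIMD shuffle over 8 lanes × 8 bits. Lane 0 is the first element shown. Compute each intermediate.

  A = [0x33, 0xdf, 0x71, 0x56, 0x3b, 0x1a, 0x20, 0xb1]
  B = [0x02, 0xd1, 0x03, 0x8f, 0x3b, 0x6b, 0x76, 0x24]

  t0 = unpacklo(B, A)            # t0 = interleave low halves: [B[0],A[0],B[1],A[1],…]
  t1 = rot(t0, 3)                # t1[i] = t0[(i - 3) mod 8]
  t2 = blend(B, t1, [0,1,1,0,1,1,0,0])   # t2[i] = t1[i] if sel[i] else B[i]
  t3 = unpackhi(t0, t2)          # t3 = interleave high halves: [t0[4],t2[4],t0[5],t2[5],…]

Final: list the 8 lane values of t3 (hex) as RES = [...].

t0 = [0x02, 0x33, 0xd1, 0xdf, 0x03, 0x71, 0x8f, 0x56]
t1 = [0x71, 0x8f, 0x56, 0x02, 0x33, 0xd1, 0xdf, 0x03]
t2 = [0x02, 0x8f, 0x56, 0x8f, 0x33, 0xd1, 0x76, 0x24]
t3 = [0x03, 0x33, 0x71, 0xd1, 0x8f, 0x76, 0x56, 0x24]

RES = [ 0x03  0x33  0x71  0xd1  0x8f  0x76  0x56  0x24 ]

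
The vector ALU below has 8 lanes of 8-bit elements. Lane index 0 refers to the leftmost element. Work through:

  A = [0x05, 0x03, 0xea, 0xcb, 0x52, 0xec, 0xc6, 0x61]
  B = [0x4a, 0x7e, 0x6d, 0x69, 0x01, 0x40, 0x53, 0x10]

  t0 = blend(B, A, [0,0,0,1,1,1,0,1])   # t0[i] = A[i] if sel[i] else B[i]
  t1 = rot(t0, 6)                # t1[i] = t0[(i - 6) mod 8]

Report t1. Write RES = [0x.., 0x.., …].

→ t0 |4a|7e|6d|cb|52|ec|53|61|
→ t1 |6d|cb|52|ec|53|61|4a|7e|

RES = [0x6d, 0xcb, 0x52, 0xec, 0x53, 0x61, 0x4a, 0x7e]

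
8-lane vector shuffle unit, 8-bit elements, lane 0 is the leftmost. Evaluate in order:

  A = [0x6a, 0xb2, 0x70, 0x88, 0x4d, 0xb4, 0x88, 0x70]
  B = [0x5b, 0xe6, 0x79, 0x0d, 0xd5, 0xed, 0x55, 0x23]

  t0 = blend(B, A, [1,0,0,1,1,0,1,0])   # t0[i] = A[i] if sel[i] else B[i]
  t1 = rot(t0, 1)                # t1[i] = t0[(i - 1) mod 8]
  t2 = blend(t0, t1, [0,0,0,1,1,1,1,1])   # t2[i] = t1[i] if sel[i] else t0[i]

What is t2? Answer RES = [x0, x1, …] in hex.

RES = [0x6a, 0xe6, 0x79, 0x79, 0x88, 0x4d, 0xed, 0x88]

t0 = [0x6a, 0xe6, 0x79, 0x88, 0x4d, 0xed, 0x88, 0x23]
t1 = [0x23, 0x6a, 0xe6, 0x79, 0x88, 0x4d, 0xed, 0x88]
t2 = [0x6a, 0xe6, 0x79, 0x79, 0x88, 0x4d, 0xed, 0x88]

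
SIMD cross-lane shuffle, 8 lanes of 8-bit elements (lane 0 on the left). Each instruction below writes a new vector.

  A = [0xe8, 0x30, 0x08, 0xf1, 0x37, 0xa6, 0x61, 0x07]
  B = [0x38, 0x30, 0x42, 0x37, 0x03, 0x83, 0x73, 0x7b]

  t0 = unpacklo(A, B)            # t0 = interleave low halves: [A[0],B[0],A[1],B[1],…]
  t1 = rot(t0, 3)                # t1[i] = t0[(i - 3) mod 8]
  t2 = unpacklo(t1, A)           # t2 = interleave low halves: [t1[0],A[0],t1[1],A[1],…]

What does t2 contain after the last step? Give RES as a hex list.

t0 = [0xe8, 0x38, 0x30, 0x30, 0x08, 0x42, 0xf1, 0x37]
t1 = [0x42, 0xf1, 0x37, 0xe8, 0x38, 0x30, 0x30, 0x08]
t2 = [0x42, 0xe8, 0xf1, 0x30, 0x37, 0x08, 0xe8, 0xf1]

RES = [ 0x42  0xe8  0xf1  0x30  0x37  0x08  0xe8  0xf1 ]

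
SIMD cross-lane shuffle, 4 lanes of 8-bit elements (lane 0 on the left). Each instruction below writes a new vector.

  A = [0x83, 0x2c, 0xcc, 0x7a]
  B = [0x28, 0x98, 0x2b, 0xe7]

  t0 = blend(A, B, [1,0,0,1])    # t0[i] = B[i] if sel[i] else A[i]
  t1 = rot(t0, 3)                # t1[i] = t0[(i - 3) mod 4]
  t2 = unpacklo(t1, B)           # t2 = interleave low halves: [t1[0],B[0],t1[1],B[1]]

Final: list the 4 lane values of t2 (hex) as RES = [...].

t0 = [0x28, 0x2c, 0xcc, 0xe7]
t1 = [0x2c, 0xcc, 0xe7, 0x28]
t2 = [0x2c, 0x28, 0xcc, 0x98]

RES = [0x2c, 0x28, 0xcc, 0x98]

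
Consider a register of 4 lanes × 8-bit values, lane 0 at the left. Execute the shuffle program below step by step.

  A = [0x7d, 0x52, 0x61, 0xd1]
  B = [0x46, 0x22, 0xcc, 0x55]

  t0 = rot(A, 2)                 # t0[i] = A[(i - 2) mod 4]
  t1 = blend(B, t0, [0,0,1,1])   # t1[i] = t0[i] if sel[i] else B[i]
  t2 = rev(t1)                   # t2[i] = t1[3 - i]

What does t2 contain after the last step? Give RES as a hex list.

RES = [0x52, 0x7d, 0x22, 0x46]

t0 = [0x61, 0xd1, 0x7d, 0x52]
t1 = [0x46, 0x22, 0x7d, 0x52]
t2 = [0x52, 0x7d, 0x22, 0x46]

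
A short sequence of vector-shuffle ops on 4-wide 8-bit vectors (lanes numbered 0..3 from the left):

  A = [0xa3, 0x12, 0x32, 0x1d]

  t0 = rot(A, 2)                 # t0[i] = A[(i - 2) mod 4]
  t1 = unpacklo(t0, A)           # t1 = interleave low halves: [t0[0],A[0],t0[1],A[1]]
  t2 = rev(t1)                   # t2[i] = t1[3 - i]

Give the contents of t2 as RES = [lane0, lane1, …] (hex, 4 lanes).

RES = [ 0x12  0x1d  0xa3  0x32 ]

t0 = [0x32, 0x1d, 0xa3, 0x12]
t1 = [0x32, 0xa3, 0x1d, 0x12]
t2 = [0x12, 0x1d, 0xa3, 0x32]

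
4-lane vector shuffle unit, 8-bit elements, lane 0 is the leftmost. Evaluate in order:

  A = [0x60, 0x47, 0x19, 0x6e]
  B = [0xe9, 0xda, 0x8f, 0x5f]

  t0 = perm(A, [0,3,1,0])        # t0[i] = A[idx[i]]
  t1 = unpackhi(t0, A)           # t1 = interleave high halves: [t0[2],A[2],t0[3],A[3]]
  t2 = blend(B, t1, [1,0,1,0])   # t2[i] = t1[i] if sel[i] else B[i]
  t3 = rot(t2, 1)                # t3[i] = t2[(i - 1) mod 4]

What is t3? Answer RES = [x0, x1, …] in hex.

RES = [ 0x5f  0x47  0xda  0x60 ]

t0 = [0x60, 0x6e, 0x47, 0x60]
t1 = [0x47, 0x19, 0x60, 0x6e]
t2 = [0x47, 0xda, 0x60, 0x5f]
t3 = [0x5f, 0x47, 0xda, 0x60]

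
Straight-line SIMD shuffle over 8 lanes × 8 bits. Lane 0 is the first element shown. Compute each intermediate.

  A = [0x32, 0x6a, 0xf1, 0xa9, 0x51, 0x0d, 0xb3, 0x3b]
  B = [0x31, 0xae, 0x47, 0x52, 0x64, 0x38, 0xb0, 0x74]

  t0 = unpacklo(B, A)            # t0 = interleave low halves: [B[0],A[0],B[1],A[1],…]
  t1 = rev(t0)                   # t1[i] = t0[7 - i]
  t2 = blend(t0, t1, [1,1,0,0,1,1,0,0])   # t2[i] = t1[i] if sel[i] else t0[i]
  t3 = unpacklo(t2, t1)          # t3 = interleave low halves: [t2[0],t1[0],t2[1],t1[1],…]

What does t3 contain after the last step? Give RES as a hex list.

  t0: 31 32 ae 6a 47 f1 52 a9
  t1: a9 52 f1 47 6a ae 32 31
  t2: a9 52 ae 6a 6a ae 52 a9
  t3: a9 a9 52 52 ae f1 6a 47

RES = [ 0xa9  0xa9  0x52  0x52  0xae  0xf1  0x6a  0x47 ]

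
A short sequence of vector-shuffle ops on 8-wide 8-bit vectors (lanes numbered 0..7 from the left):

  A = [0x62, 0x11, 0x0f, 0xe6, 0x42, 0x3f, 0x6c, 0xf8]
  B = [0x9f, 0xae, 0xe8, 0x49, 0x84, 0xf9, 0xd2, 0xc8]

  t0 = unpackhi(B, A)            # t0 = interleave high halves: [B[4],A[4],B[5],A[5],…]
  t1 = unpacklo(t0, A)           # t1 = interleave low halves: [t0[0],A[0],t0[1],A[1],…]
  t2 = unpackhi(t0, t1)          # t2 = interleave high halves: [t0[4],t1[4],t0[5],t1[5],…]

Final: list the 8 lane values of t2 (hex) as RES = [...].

→ t0 |84|42|f9|3f|d2|6c|c8|f8|
→ t1 |84|62|42|11|f9|0f|3f|e6|
→ t2 |d2|f9|6c|0f|c8|3f|f8|e6|

RES = [0xd2, 0xf9, 0x6c, 0x0f, 0xc8, 0x3f, 0xf8, 0xe6]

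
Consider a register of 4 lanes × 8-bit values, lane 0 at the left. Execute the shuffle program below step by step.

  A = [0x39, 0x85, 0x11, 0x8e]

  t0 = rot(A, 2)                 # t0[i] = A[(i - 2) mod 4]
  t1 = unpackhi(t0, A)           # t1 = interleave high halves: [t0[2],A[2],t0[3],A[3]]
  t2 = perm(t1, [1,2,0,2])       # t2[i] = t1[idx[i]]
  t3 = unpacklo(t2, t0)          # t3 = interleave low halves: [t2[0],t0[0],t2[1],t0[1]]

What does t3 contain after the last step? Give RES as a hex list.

RES = [0x11, 0x11, 0x85, 0x8e]

t0 = [0x11, 0x8e, 0x39, 0x85]
t1 = [0x39, 0x11, 0x85, 0x8e]
t2 = [0x11, 0x85, 0x39, 0x85]
t3 = [0x11, 0x11, 0x85, 0x8e]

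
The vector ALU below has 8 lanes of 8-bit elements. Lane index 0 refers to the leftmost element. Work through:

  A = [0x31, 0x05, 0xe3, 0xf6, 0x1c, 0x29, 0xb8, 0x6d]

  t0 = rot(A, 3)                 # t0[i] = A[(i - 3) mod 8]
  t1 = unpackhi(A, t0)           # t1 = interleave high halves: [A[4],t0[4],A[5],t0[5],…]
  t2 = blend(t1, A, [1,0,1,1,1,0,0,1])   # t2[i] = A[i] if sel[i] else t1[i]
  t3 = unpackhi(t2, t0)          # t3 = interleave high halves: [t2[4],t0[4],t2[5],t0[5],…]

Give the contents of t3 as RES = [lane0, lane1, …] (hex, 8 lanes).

RES = [0x1c, 0x05, 0xf6, 0xe3, 0x6d, 0xf6, 0x6d, 0x1c]

t0 = [0x29, 0xb8, 0x6d, 0x31, 0x05, 0xe3, 0xf6, 0x1c]
t1 = [0x1c, 0x05, 0x29, 0xe3, 0xb8, 0xf6, 0x6d, 0x1c]
t2 = [0x31, 0x05, 0xe3, 0xf6, 0x1c, 0xf6, 0x6d, 0x6d]
t3 = [0x1c, 0x05, 0xf6, 0xe3, 0x6d, 0xf6, 0x6d, 0x1c]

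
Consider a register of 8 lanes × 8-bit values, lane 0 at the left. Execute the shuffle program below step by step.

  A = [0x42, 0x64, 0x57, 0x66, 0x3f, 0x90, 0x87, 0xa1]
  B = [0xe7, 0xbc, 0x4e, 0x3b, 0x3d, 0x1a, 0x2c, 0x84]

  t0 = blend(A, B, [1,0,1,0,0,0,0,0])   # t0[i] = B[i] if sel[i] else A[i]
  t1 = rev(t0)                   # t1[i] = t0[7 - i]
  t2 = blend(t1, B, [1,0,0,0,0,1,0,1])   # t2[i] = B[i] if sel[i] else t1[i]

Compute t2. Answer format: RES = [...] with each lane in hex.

RES = [ 0xe7  0x87  0x90  0x3f  0x66  0x1a  0x64  0x84 ]

  t0: e7 64 4e 66 3f 90 87 a1
  t1: a1 87 90 3f 66 4e 64 e7
  t2: e7 87 90 3f 66 1a 64 84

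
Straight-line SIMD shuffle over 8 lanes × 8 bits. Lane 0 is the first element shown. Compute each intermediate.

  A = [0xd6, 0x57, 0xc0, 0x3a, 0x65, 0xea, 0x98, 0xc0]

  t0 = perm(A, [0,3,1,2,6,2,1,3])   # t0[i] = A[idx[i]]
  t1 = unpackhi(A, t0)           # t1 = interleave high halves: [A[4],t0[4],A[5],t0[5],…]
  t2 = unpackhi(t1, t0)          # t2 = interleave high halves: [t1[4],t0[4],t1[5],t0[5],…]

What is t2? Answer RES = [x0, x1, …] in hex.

t0 = [0xd6, 0x3a, 0x57, 0xc0, 0x98, 0xc0, 0x57, 0x3a]
t1 = [0x65, 0x98, 0xea, 0xc0, 0x98, 0x57, 0xc0, 0x3a]
t2 = [0x98, 0x98, 0x57, 0xc0, 0xc0, 0x57, 0x3a, 0x3a]

RES = [ 0x98  0x98  0x57  0xc0  0xc0  0x57  0x3a  0x3a ]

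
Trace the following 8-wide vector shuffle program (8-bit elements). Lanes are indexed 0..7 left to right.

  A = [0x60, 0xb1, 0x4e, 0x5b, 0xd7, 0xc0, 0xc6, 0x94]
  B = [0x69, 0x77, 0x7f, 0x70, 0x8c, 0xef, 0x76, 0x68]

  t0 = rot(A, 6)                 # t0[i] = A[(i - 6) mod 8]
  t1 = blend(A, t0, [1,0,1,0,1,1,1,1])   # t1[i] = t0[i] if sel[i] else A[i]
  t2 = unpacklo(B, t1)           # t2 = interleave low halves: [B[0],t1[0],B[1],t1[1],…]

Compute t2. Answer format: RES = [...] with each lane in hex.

RES = [0x69, 0x4e, 0x77, 0xb1, 0x7f, 0xd7, 0x70, 0x5b]

→ t0 |4e|5b|d7|c0|c6|94|60|b1|
→ t1 |4e|b1|d7|5b|c6|94|60|b1|
→ t2 |69|4e|77|b1|7f|d7|70|5b|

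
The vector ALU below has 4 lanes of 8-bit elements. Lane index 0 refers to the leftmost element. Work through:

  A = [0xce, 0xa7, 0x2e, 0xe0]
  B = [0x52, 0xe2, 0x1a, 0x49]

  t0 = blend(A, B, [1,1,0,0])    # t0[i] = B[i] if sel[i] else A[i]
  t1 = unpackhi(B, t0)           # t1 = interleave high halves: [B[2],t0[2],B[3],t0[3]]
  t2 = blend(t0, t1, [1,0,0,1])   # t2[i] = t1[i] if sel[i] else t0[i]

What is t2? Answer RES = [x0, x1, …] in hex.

RES = [ 0x1a  0xe2  0x2e  0xe0 ]

→ t0 |52|e2|2e|e0|
→ t1 |1a|2e|49|e0|
→ t2 |1a|e2|2e|e0|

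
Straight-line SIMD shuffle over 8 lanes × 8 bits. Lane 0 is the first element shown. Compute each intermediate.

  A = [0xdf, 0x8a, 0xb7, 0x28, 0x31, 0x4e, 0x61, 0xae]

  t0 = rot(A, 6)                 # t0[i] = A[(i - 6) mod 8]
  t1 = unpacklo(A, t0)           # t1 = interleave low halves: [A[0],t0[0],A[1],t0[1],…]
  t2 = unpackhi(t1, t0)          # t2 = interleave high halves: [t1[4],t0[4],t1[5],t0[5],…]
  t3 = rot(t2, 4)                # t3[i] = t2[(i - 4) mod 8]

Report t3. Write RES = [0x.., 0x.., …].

RES = [0x28, 0xdf, 0x4e, 0x8a, 0xb7, 0x61, 0x31, 0xae]

t0 = [0xb7, 0x28, 0x31, 0x4e, 0x61, 0xae, 0xdf, 0x8a]
t1 = [0xdf, 0xb7, 0x8a, 0x28, 0xb7, 0x31, 0x28, 0x4e]
t2 = [0xb7, 0x61, 0x31, 0xae, 0x28, 0xdf, 0x4e, 0x8a]
t3 = [0x28, 0xdf, 0x4e, 0x8a, 0xb7, 0x61, 0x31, 0xae]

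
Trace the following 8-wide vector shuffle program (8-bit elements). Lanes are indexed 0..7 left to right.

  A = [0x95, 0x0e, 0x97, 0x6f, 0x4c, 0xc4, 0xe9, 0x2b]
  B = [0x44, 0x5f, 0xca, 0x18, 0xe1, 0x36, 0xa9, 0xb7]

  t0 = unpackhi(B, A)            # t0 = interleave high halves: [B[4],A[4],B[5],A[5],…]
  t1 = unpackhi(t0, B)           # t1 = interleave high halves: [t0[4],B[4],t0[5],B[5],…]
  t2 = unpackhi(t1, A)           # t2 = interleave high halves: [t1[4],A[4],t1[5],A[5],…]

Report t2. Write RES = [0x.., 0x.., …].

t0 = [0xe1, 0x4c, 0x36, 0xc4, 0xa9, 0xe9, 0xb7, 0x2b]
t1 = [0xa9, 0xe1, 0xe9, 0x36, 0xb7, 0xa9, 0x2b, 0xb7]
t2 = [0xb7, 0x4c, 0xa9, 0xc4, 0x2b, 0xe9, 0xb7, 0x2b]

RES = [ 0xb7  0x4c  0xa9  0xc4  0x2b  0xe9  0xb7  0x2b ]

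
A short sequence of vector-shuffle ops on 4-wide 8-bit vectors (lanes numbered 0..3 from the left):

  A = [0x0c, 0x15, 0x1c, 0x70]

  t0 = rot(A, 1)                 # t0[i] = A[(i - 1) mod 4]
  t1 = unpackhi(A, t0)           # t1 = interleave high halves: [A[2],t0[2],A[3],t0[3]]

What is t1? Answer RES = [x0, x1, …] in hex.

RES = [ 0x1c  0x15  0x70  0x1c ]

  t0: 70 0c 15 1c
  t1: 1c 15 70 1c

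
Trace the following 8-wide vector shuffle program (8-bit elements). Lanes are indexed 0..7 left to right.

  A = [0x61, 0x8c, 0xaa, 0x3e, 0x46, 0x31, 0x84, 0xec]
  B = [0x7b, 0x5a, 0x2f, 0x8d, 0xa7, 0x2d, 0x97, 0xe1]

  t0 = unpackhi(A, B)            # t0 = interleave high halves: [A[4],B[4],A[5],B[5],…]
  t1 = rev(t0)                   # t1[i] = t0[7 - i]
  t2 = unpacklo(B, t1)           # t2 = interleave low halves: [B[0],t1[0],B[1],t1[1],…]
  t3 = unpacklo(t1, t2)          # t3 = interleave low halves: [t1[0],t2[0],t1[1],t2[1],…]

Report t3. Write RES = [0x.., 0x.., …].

RES = [0xe1, 0x7b, 0xec, 0xe1, 0x97, 0x5a, 0x84, 0xec]

→ t0 |46|a7|31|2d|84|97|ec|e1|
→ t1 |e1|ec|97|84|2d|31|a7|46|
→ t2 |7b|e1|5a|ec|2f|97|8d|84|
→ t3 |e1|7b|ec|e1|97|5a|84|ec|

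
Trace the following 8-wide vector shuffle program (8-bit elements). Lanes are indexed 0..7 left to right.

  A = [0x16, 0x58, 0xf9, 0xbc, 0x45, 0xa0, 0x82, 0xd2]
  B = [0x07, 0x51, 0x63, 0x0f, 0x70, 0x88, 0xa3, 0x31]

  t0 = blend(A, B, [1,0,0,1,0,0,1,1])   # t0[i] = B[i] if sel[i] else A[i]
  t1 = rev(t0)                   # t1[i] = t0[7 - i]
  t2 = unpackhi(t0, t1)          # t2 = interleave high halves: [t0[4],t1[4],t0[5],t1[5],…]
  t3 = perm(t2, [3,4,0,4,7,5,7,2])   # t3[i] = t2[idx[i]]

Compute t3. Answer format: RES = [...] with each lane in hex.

RES = [0xf9, 0xa3, 0x45, 0xa3, 0x07, 0x58, 0x07, 0xa0]

  t0: 07 58 f9 0f 45 a0 a3 31
  t1: 31 a3 a0 45 0f f9 58 07
  t2: 45 0f a0 f9 a3 58 31 07
  t3: f9 a3 45 a3 07 58 07 a0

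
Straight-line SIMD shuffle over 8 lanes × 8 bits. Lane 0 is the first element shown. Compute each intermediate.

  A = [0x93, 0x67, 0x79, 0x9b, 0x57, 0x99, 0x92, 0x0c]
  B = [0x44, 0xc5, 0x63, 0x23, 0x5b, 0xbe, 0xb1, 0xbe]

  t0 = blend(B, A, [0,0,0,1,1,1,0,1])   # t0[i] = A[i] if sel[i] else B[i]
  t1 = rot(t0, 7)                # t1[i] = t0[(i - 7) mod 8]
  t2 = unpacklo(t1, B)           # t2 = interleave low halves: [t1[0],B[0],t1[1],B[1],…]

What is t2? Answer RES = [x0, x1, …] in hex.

RES = [ 0xc5  0x44  0x63  0xc5  0x9b  0x63  0x57  0x23 ]

→ t0 |44|c5|63|9b|57|99|b1|0c|
→ t1 |c5|63|9b|57|99|b1|0c|44|
→ t2 |c5|44|63|c5|9b|63|57|23|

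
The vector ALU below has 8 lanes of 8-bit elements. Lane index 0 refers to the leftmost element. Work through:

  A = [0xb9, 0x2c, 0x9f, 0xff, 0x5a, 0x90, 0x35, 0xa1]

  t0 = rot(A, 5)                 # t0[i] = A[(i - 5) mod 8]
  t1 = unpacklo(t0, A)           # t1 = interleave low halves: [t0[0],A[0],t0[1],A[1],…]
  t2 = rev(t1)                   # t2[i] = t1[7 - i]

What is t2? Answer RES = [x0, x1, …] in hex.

RES = [ 0xff  0x35  0x9f  0x90  0x2c  0x5a  0xb9  0xff ]

  t0: ff 5a 90 35 a1 b9 2c 9f
  t1: ff b9 5a 2c 90 9f 35 ff
  t2: ff 35 9f 90 2c 5a b9 ff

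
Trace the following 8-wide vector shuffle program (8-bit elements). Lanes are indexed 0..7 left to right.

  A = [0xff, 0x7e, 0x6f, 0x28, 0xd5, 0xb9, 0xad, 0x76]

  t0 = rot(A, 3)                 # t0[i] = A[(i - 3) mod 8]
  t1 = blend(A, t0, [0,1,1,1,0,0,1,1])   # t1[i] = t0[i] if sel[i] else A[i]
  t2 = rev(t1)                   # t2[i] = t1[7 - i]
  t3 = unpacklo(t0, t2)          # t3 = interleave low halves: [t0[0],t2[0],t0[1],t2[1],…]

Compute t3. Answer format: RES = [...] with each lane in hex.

→ t0 |b9|ad|76|ff|7e|6f|28|d5|
→ t1 |ff|ad|76|ff|d5|b9|28|d5|
→ t2 |d5|28|b9|d5|ff|76|ad|ff|
→ t3 |b9|d5|ad|28|76|b9|ff|d5|

RES = [ 0xb9  0xd5  0xad  0x28  0x76  0xb9  0xff  0xd5 ]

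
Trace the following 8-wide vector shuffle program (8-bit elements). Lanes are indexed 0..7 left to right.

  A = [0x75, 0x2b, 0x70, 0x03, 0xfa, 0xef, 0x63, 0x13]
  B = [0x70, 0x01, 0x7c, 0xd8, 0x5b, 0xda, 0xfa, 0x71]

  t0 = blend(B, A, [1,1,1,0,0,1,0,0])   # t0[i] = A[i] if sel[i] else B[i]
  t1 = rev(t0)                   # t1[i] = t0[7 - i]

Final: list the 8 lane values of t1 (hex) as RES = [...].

RES = [0x71, 0xfa, 0xef, 0x5b, 0xd8, 0x70, 0x2b, 0x75]

t0 = [0x75, 0x2b, 0x70, 0xd8, 0x5b, 0xef, 0xfa, 0x71]
t1 = [0x71, 0xfa, 0xef, 0x5b, 0xd8, 0x70, 0x2b, 0x75]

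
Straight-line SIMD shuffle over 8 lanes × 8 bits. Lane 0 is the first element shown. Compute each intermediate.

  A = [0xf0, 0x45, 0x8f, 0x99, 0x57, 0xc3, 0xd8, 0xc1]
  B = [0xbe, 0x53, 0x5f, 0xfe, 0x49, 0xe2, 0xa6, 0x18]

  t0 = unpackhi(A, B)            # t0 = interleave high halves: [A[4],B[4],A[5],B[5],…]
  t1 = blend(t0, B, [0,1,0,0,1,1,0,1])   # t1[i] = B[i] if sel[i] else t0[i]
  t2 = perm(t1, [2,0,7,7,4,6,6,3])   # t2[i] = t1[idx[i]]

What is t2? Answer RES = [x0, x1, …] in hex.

RES = [ 0xc3  0x57  0x18  0x18  0x49  0xc1  0xc1  0xe2 ]

  t0: 57 49 c3 e2 d8 a6 c1 18
  t1: 57 53 c3 e2 49 e2 c1 18
  t2: c3 57 18 18 49 c1 c1 e2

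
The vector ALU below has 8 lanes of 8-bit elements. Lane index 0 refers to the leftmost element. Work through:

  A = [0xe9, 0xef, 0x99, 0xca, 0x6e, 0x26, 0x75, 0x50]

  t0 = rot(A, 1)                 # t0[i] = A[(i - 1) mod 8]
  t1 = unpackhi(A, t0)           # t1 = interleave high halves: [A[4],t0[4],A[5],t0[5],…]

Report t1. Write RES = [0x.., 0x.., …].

t0 = [0x50, 0xe9, 0xef, 0x99, 0xca, 0x6e, 0x26, 0x75]
t1 = [0x6e, 0xca, 0x26, 0x6e, 0x75, 0x26, 0x50, 0x75]

RES = [0x6e, 0xca, 0x26, 0x6e, 0x75, 0x26, 0x50, 0x75]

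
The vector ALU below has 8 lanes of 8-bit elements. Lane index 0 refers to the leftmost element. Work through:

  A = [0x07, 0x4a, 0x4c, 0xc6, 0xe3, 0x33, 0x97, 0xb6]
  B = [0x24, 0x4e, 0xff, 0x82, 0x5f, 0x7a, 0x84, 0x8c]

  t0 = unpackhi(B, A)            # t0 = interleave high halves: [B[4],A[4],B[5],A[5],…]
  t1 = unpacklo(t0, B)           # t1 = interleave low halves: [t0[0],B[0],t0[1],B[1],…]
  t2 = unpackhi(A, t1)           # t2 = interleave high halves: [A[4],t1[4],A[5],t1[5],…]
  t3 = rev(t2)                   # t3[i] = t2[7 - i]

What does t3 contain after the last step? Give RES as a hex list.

  t0: 5f e3 7a 33 84 97 8c b6
  t1: 5f 24 e3 4e 7a ff 33 82
  t2: e3 7a 33 ff 97 33 b6 82
  t3: 82 b6 33 97 ff 33 7a e3

RES = [0x82, 0xb6, 0x33, 0x97, 0xff, 0x33, 0x7a, 0xe3]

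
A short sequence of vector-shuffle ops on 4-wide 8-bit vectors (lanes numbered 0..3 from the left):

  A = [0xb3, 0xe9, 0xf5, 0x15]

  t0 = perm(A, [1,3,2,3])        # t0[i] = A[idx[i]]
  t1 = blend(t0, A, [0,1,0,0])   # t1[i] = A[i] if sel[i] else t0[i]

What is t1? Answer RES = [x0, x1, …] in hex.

RES = [0xe9, 0xe9, 0xf5, 0x15]

t0 = [0xe9, 0x15, 0xf5, 0x15]
t1 = [0xe9, 0xe9, 0xf5, 0x15]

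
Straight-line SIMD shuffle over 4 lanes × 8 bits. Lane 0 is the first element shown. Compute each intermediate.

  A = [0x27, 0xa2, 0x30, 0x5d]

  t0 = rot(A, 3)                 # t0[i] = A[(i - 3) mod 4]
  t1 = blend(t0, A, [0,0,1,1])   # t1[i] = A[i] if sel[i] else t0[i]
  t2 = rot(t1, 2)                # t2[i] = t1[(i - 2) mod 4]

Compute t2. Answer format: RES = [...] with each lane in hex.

→ t0 |a2|30|5d|27|
→ t1 |a2|30|30|5d|
→ t2 |30|5d|a2|30|

RES = [ 0x30  0x5d  0xa2  0x30 ]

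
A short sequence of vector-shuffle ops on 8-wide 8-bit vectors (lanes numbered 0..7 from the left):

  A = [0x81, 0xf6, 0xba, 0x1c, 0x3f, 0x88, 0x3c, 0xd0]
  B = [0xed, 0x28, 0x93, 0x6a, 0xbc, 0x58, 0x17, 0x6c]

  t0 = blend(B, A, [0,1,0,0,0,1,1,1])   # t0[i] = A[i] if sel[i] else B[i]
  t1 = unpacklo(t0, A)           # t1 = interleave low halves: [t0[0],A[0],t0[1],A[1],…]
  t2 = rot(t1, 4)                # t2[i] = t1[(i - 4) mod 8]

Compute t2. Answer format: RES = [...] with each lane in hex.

→ t0 |ed|f6|93|6a|bc|88|3c|d0|
→ t1 |ed|81|f6|f6|93|ba|6a|1c|
→ t2 |93|ba|6a|1c|ed|81|f6|f6|

RES = [0x93, 0xba, 0x6a, 0x1c, 0xed, 0x81, 0xf6, 0xf6]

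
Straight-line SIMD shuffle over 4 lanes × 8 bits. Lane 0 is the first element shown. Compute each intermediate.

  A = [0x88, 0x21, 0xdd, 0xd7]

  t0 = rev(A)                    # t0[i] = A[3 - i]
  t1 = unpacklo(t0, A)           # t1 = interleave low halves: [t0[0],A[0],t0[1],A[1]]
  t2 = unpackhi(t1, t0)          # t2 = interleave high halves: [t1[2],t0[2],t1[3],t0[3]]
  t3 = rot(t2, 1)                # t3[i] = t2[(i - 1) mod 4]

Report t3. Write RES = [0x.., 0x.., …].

RES = [0x88, 0xdd, 0x21, 0x21]

t0 = [0xd7, 0xdd, 0x21, 0x88]
t1 = [0xd7, 0x88, 0xdd, 0x21]
t2 = [0xdd, 0x21, 0x21, 0x88]
t3 = [0x88, 0xdd, 0x21, 0x21]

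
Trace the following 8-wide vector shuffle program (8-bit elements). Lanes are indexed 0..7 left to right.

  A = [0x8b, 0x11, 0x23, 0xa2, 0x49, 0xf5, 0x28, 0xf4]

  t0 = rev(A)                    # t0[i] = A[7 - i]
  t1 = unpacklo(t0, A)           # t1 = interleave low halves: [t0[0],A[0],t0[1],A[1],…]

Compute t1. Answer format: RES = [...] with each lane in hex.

RES = [ 0xf4  0x8b  0x28  0x11  0xf5  0x23  0x49  0xa2 ]

t0 = [0xf4, 0x28, 0xf5, 0x49, 0xa2, 0x23, 0x11, 0x8b]
t1 = [0xf4, 0x8b, 0x28, 0x11, 0xf5, 0x23, 0x49, 0xa2]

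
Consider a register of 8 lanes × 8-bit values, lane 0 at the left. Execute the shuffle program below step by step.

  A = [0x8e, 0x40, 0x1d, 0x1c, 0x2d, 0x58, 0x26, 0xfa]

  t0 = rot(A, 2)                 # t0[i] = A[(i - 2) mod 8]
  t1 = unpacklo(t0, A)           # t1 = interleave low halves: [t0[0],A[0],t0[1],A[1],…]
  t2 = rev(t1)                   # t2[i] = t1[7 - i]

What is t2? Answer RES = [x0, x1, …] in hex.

RES = [ 0x1c  0x40  0x1d  0x8e  0x40  0xfa  0x8e  0x26 ]

→ t0 |26|fa|8e|40|1d|1c|2d|58|
→ t1 |26|8e|fa|40|8e|1d|40|1c|
→ t2 |1c|40|1d|8e|40|fa|8e|26|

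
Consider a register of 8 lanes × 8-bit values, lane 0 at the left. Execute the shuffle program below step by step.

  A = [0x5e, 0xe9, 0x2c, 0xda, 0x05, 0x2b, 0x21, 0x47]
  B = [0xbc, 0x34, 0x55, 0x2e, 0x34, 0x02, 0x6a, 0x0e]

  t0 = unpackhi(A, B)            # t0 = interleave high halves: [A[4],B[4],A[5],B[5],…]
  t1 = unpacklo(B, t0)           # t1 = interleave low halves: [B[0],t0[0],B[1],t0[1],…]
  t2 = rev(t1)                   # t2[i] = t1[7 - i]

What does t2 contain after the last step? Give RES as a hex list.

→ t0 |05|34|2b|02|21|6a|47|0e|
→ t1 |bc|05|34|34|55|2b|2e|02|
→ t2 |02|2e|2b|55|34|34|05|bc|

RES = [ 0x02  0x2e  0x2b  0x55  0x34  0x34  0x05  0xbc ]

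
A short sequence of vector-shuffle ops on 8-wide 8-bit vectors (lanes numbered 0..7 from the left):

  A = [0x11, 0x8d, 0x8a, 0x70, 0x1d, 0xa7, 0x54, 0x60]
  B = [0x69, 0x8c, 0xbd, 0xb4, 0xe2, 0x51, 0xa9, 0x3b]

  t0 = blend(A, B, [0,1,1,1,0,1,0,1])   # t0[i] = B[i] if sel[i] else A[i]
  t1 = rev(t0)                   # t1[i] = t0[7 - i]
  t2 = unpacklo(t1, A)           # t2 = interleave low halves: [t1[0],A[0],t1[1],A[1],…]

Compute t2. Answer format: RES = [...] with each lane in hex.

→ t0 |11|8c|bd|b4|1d|51|54|3b|
→ t1 |3b|54|51|1d|b4|bd|8c|11|
→ t2 |3b|11|54|8d|51|8a|1d|70|

RES = [0x3b, 0x11, 0x54, 0x8d, 0x51, 0x8a, 0x1d, 0x70]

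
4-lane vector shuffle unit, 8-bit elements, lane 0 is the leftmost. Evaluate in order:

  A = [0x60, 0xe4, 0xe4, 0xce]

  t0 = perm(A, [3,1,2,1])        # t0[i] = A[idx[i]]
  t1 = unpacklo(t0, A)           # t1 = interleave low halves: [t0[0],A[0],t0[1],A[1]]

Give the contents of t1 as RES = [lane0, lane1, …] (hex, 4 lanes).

RES = [0xce, 0x60, 0xe4, 0xe4]

→ t0 |ce|e4|e4|e4|
→ t1 |ce|60|e4|e4|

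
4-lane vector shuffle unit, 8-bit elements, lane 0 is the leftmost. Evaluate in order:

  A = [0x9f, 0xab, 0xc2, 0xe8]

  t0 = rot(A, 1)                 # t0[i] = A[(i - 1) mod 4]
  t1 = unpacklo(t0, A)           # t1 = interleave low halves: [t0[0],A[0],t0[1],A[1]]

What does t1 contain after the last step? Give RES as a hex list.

→ t0 |e8|9f|ab|c2|
→ t1 |e8|9f|9f|ab|

RES = [ 0xe8  0x9f  0x9f  0xab ]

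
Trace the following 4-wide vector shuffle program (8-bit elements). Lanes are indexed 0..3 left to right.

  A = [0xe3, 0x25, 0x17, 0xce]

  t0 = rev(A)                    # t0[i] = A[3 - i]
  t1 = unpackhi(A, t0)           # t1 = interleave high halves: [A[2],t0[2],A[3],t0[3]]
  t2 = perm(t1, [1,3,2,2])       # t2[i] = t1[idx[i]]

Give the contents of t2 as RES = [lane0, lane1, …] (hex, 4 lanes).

t0 = [0xce, 0x17, 0x25, 0xe3]
t1 = [0x17, 0x25, 0xce, 0xe3]
t2 = [0x25, 0xe3, 0xce, 0xce]

RES = [0x25, 0xe3, 0xce, 0xce]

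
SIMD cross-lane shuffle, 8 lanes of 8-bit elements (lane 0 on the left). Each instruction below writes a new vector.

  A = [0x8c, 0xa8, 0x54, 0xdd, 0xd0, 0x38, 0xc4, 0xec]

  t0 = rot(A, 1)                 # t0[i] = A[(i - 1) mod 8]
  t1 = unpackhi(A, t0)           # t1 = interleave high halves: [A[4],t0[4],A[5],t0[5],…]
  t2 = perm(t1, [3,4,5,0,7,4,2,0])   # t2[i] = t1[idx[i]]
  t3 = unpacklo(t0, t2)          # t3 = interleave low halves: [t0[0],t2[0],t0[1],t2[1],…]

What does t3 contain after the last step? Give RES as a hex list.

  t0: ec 8c a8 54 dd d0 38 c4
  t1: d0 dd 38 d0 c4 38 ec c4
  t2: d0 c4 38 d0 c4 c4 38 d0
  t3: ec d0 8c c4 a8 38 54 d0

RES = [0xec, 0xd0, 0x8c, 0xc4, 0xa8, 0x38, 0x54, 0xd0]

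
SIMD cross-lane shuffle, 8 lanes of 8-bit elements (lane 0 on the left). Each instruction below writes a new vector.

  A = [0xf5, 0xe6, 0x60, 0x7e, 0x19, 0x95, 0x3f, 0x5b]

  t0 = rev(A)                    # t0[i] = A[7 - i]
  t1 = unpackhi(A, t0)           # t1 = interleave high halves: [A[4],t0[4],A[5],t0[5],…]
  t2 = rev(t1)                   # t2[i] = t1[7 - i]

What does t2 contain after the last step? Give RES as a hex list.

RES = [0xf5, 0x5b, 0xe6, 0x3f, 0x60, 0x95, 0x7e, 0x19]

t0 = [0x5b, 0x3f, 0x95, 0x19, 0x7e, 0x60, 0xe6, 0xf5]
t1 = [0x19, 0x7e, 0x95, 0x60, 0x3f, 0xe6, 0x5b, 0xf5]
t2 = [0xf5, 0x5b, 0xe6, 0x3f, 0x60, 0x95, 0x7e, 0x19]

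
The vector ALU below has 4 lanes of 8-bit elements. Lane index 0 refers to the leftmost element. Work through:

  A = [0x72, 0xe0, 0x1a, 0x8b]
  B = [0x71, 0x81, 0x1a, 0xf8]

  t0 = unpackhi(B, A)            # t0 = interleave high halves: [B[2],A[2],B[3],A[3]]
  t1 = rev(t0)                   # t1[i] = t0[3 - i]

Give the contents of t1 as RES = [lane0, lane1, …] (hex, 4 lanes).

RES = [0x8b, 0xf8, 0x1a, 0x1a]

  t0: 1a 1a f8 8b
  t1: 8b f8 1a 1a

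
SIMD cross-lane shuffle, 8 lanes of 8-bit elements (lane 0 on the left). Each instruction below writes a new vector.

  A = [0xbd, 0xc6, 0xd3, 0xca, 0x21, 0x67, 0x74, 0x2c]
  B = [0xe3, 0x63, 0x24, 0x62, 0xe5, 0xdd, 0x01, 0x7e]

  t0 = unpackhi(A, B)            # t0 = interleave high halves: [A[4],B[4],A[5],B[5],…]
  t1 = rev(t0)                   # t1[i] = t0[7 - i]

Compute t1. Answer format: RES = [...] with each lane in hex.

RES = [ 0x7e  0x2c  0x01  0x74  0xdd  0x67  0xe5  0x21 ]

t0 = [0x21, 0xe5, 0x67, 0xdd, 0x74, 0x01, 0x2c, 0x7e]
t1 = [0x7e, 0x2c, 0x01, 0x74, 0xdd, 0x67, 0xe5, 0x21]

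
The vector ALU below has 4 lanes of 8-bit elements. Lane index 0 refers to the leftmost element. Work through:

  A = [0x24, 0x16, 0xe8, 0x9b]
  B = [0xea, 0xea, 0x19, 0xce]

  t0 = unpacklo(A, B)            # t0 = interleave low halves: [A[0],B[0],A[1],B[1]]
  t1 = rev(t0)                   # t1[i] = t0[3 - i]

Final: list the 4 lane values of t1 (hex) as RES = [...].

RES = [ 0xea  0x16  0xea  0x24 ]

→ t0 |24|ea|16|ea|
→ t1 |ea|16|ea|24|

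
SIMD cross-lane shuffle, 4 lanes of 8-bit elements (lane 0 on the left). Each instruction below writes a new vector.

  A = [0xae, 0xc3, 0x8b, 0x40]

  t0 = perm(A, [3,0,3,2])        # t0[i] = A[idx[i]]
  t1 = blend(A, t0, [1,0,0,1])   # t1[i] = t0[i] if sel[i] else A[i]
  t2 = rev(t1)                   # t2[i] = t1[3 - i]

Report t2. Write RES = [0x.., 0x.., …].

t0 = [0x40, 0xae, 0x40, 0x8b]
t1 = [0x40, 0xc3, 0x8b, 0x8b]
t2 = [0x8b, 0x8b, 0xc3, 0x40]

RES = [0x8b, 0x8b, 0xc3, 0x40]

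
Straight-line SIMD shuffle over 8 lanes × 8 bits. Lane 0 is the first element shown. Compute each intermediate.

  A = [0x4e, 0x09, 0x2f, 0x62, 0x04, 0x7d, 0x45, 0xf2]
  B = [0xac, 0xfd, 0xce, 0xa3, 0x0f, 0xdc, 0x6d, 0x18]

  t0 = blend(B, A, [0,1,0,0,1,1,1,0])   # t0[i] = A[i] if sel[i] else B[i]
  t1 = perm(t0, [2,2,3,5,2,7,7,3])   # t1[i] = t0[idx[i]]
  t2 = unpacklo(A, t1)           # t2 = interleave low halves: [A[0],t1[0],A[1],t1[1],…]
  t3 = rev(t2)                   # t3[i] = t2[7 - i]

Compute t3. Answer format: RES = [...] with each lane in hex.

RES = [ 0x7d  0x62  0xa3  0x2f  0xce  0x09  0xce  0x4e ]

  t0: ac 09 ce a3 04 7d 45 18
  t1: ce ce a3 7d ce 18 18 a3
  t2: 4e ce 09 ce 2f a3 62 7d
  t3: 7d 62 a3 2f ce 09 ce 4e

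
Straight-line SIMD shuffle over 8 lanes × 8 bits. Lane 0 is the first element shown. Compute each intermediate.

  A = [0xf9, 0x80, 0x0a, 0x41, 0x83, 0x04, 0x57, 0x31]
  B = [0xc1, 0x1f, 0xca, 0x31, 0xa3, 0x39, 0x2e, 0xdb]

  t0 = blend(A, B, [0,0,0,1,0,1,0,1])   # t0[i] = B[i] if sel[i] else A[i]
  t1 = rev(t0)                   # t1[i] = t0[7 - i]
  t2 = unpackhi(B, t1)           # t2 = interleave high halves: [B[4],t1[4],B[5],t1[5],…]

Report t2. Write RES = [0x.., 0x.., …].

  t0: f9 80 0a 31 83 39 57 db
  t1: db 57 39 83 31 0a 80 f9
  t2: a3 31 39 0a 2e 80 db f9

RES = [0xa3, 0x31, 0x39, 0x0a, 0x2e, 0x80, 0xdb, 0xf9]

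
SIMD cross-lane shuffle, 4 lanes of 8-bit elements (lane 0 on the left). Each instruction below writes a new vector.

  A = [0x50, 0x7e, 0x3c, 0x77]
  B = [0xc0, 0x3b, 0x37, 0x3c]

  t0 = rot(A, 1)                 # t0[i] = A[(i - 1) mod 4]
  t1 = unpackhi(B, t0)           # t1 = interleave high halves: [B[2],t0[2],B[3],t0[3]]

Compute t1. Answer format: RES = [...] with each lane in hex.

RES = [0x37, 0x7e, 0x3c, 0x3c]

→ t0 |77|50|7e|3c|
→ t1 |37|7e|3c|3c|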